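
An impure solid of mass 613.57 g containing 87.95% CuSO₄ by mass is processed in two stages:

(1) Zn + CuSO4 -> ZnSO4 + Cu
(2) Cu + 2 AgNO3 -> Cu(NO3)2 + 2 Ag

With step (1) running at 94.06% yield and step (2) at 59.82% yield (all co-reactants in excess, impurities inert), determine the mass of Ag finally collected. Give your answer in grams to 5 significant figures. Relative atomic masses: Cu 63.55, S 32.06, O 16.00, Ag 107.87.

Pure CuSO4 = 613.57 × 0.8795 = 539.635 g.
M(CuSO4) = 63.55 + 32.06 + 4(16.00) = 159.61 g/mol.
M(Ag) = 107.87 g/mol.
n(CuSO4) = 539.635 / 159.61 = 3.38096 mol.
Step 1 (CuSO4:Cu = 1:1): theoretical n(Cu) = 3.38096 mol; at 94.06% yield, n(Cu) = 3.18013 mol.
Step 2 (Cu:Ag = 1:2): theoretical n(Ag) = 6.36026 mol, so theoretical mass = 6.36026 × 107.87 = 686.081 g.
At 59.82% yield, actual mass of Ag = 686.081 × 0.5982 = 410.414 g.

410.41 g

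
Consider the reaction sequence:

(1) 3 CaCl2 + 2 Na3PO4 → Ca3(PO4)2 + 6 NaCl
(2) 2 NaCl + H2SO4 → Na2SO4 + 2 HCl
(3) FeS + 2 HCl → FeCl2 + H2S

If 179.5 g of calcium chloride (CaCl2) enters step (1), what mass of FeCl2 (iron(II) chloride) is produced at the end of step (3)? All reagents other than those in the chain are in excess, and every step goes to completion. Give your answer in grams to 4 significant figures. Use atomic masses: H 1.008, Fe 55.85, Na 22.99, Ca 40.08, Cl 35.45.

205.0 g

M(CaCl2) = 40.08 + 2(35.45) = 110.98 g/mol.
M(FeCl2) = 55.85 + 2(35.45) = 126.75 g/mol.
n(CaCl2) = 179.5 / 110.98 = 1.6174 mol.
Reaction (1): CaCl2→NaCl ratio 3:6 ⇒ n(NaCl) = 3.2348 mol.
Reaction (2): NaCl→HCl ratio 2:2 ⇒ n(HCl) = 3.2348 mol.
Reaction (3): HCl→FeCl2 ratio 2:1 ⇒ n(FeCl2) = 1.6174 mol.
Mass of FeCl2 = 1.6174 × 126.75 = 205.01 g.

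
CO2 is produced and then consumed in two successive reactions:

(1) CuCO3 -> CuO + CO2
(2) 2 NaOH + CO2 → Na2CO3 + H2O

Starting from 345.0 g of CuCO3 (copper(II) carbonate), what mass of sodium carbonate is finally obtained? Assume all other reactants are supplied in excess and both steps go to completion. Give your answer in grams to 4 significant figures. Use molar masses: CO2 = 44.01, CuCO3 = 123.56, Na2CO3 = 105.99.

n(CuCO3) = 345.00 / 123.56 = 2.7922 mol.
Step 1 gives a 1:1 ratio of CuCO3 to CO2, so n(CO2) = 2.7922 mol.
In step 2 the CO2:Na2CO3 ratio is 1:1, so n(Na2CO3) = 2.7922 mol.
Mass of Na2CO3 = 2.7922 × 105.99 = 295.94 g.

295.9 g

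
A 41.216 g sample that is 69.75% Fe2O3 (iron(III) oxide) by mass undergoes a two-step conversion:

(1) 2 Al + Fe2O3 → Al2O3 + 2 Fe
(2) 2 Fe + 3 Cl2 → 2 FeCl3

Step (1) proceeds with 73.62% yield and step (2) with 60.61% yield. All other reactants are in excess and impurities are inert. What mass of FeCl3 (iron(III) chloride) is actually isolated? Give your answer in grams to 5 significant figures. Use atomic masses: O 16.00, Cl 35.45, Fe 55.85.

26.057 g

Pure Fe2O3 = 41.216 × 0.6975 = 28.7482 g.
M(Fe2O3) = 2(55.85) + 3(16.00) = 159.70 g/mol.
M(FeCl3) = 55.85 + 3(35.45) = 162.20 g/mol.
n(Fe2O3) = 28.7482 / 159.70 = 0.180014 mol.
Step 1 (Fe2O3:Fe = 1:2): theoretical n(Fe) = 0.360027 mol; at 73.62% yield, n(Fe) = 0.265052 mol.
Step 2 (Fe:FeCl3 = 2:2): theoretical n(FeCl3) = 0.265052 mol, so theoretical mass = 0.265052 × 162.20 = 42.9914 g.
At 60.61% yield, actual mass of FeCl3 = 42.9914 × 0.6061 = 26.0571 g.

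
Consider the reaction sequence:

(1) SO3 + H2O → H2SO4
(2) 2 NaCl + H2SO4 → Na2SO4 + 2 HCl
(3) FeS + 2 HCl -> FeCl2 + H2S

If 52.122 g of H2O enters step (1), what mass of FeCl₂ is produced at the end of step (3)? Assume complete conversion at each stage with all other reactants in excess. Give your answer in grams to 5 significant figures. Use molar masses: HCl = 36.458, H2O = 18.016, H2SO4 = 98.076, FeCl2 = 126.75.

n(H2O) = 52.122 / 18.016 = 2.89310 mol.
Reaction (1): H2O→H2SO4 ratio 1:1 ⇒ n(H2SO4) = 2.89310 mol.
Reaction (2): H2SO4→HCl ratio 1:2 ⇒ n(HCl) = 5.78619 mol.
Reaction (3): HCl→FeCl2 ratio 2:1 ⇒ n(FeCl2) = 2.89310 mol.
Mass of FeCl2 = 2.89310 × 126.75 = 366.700 g.

366.70 g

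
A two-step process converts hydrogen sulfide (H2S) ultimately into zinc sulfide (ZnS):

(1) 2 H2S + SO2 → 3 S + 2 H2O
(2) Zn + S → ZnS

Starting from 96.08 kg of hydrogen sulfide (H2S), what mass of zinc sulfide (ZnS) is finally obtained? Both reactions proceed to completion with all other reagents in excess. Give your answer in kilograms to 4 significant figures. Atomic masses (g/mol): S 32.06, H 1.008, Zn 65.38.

M(H2S) = 2(1.008) + 32.06 = 34.076 g/mol.
M(ZnS) = 65.38 + 32.06 = 97.44 g/mol.
96.08 kg = 96080 g.
n(H2S) = 96080 / 34.076 = 2819.6 mol.
Step 1 gives a 2:3 ratio of H2S to S, so n(S) = 4229.4 mol.
In step 2 the S:ZnS ratio is 1:1, so n(ZnS) = 4229.4 mol.
Mass of ZnS = 4229.4 × 97.44 = 412110 g = 412.1 kg.

412.1 kg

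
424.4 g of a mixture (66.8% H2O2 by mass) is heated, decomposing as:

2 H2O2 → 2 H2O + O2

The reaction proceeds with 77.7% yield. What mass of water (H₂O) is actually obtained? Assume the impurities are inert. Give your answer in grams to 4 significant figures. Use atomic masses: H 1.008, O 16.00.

Pure H2O2 available = 424.4 g × 0.668 = 283.50 g.
M(H2O2) = 2(1.008) + 2(16.00) = 34.016 g/mol.
M(H2O) = 2(1.008) + 16.00 = 18.016 g/mol.
n(H2O2) = 283.50 g / 34.016 g/mol = 8.3343 mol.
From the equation the H2O2:H2O mole ratio is 2:2, so n(H2O) = 8.3343 × 2/2 = 8.3343 mol.
Mass of H2O = 8.3343 mol × 18.016 g/mol = 150.15 g.
Actual mass collected = 150.15 g × 0.777 = 116.67 g.

116.7 g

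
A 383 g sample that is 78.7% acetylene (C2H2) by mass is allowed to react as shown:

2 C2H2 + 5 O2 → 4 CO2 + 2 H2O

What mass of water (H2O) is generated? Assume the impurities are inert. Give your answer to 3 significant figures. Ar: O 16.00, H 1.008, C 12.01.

209 g

Mass of pure C2H2 = 383 g × 0.787 = 301.4 g.
M(C2H2) = 2(12.01) + 2(1.008) = 26.036 g/mol.
M(H2O) = 2(1.008) + 16.00 = 18.016 g/mol.
n(C2H2) = 301.4 g / 26.036 g/mol = 11.58 mol.
From the equation the C2H2:H2O mole ratio is 2:2, so n(H2O) = 11.58 × 2/2 = 11.58 mol.
Mass of H2O = 11.58 mol × 18.016 g/mol = 208.6 g.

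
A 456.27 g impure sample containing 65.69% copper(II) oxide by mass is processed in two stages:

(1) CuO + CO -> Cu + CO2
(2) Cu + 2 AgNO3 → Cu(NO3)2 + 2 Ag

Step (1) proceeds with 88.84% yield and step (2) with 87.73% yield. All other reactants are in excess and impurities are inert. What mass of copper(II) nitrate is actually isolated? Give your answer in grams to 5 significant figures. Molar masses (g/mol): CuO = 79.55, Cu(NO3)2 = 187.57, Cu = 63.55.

550.81 g

Pure CuO = 456.27 × 0.6569 = 299.724 g.
n(CuO) = 299.724 / 79.55 = 3.76774 mol.
Step 1 (CuO:Cu = 1:1): theoretical n(Cu) = 3.76774 mol; at 88.84% yield, n(Cu) = 3.34726 mol.
Step 2 (Cu:Cu(NO3)2 = 1:1): theoretical n(Cu(NO3)2) = 3.34726 mol, so theoretical mass = 3.34726 × 187.57 = 627.846 g.
At 87.73% yield, actual mass of Cu(NO3)2 = 627.846 × 0.8773 = 550.809 g.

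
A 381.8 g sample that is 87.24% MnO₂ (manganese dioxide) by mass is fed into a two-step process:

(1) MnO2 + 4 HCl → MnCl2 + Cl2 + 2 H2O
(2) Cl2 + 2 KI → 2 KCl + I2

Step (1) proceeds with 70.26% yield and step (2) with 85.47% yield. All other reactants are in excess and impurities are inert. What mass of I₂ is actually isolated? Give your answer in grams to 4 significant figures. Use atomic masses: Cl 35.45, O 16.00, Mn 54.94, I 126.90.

583.9 g

Pure MnO2 = 381.8 × 0.8724 = 333.08 g.
M(MnO2) = 54.94 + 2(16.00) = 86.94 g/mol.
M(I2) = 2(126.90) = 253.80 g/mol.
n(MnO2) = 333.08 / 86.94 = 3.8312 mol.
Step 1 (MnO2:Cl2 = 1:1): theoretical n(Cl2) = 3.8312 mol; at 70.26% yield, n(Cl2) = 2.6918 mol.
Step 2 (Cl2:I2 = 1:1): theoretical n(I2) = 2.6918 mol, so theoretical mass = 2.6918 × 253.80 = 683.17 g.
At 85.47% yield, actual mass of I2 = 683.17 × 0.8547 = 583.91 g.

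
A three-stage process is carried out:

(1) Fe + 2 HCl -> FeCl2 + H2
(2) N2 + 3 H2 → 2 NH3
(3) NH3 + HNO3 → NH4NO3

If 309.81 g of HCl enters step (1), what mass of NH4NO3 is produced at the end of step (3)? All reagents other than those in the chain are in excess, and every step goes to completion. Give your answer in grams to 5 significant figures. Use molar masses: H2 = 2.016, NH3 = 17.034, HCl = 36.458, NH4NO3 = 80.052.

n(HCl) = 309.81 / 36.458 = 8.49772 mol.
Reaction (1): HCl→H2 ratio 2:1 ⇒ n(H2) = 4.24886 mol.
Reaction (2): H2→NH3 ratio 3:2 ⇒ n(NH3) = 2.83257 mol.
Reaction (3): NH3→NH4NO3 ratio 1:1 ⇒ n(NH4NO3) = 2.83257 mol.
Mass of NH4NO3 = 2.83257 × 80.052 = 226.753 g.

226.75 g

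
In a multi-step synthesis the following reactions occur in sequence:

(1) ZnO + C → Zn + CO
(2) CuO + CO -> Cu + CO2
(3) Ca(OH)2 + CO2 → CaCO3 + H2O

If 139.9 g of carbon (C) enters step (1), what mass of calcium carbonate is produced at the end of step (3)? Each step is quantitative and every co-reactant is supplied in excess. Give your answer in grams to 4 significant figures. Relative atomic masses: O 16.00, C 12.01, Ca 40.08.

M(C) = 12.01 g/mol.
M(CaCO3) = 40.08 + 12.01 + 3(16.00) = 100.09 g/mol.
n(C) = 139.9 / 12.01 = 11.649 mol.
Reaction (1): C→CO ratio 1:1 ⇒ n(CO) = 11.649 mol.
Reaction (2): CO→CO2 ratio 1:1 ⇒ n(CO2) = 11.649 mol.
Reaction (3): CO2→CaCO3 ratio 1:1 ⇒ n(CaCO3) = 11.649 mol.
Mass of CaCO3 = 11.649 × 100.09 = 1165.9 g.

1166 g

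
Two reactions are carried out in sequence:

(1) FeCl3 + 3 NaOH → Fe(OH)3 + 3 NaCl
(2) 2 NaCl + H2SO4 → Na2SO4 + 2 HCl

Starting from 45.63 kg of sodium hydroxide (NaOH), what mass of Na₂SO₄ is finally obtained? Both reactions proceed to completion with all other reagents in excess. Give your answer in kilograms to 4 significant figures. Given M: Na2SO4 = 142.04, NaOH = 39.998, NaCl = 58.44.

81.02 kg

45.63 kg = 45630 g.
n(NaOH) = 45630 / 39.998 = 1140.8 mol.
Step 1 gives a 3:3 ratio of NaOH to NaCl, so n(NaCl) = 1140.8 mol.
In step 2 the NaCl:Na2SO4 ratio is 2:1, so n(Na2SO4) = 570.40 mol.
Mass of Na2SO4 = 570.40 × 142.04 = 81020 g = 81.02 kg.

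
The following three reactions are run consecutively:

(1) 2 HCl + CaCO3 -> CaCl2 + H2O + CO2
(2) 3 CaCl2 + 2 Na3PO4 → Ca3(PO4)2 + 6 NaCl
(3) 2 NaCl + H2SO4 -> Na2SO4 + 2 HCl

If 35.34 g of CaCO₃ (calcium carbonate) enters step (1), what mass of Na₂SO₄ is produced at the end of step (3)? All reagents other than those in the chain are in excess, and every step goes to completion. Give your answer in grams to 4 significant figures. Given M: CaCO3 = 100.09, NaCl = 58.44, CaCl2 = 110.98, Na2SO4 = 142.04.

50.15 g

n(CaCO3) = 35.34 / 100.09 = 0.35308 mol.
Reaction (1): CaCO3→CaCl2 ratio 1:1 ⇒ n(CaCl2) = 0.35308 mol.
Reaction (2): CaCl2→NaCl ratio 3:6 ⇒ n(NaCl) = 0.70616 mol.
Reaction (3): NaCl→Na2SO4 ratio 2:1 ⇒ n(Na2SO4) = 0.35308 mol.
Mass of Na2SO4 = 0.35308 × 142.04 = 50.152 g.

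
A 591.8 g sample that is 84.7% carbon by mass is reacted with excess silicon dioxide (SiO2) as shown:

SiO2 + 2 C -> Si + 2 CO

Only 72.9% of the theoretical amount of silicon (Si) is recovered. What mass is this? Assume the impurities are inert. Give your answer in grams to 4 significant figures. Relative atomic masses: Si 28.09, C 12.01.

427.3 g

Pure C available = 591.8 g × 0.847 = 501.25 g.
M(C) = 12.01 g/mol.
M(Si) = 28.09 g/mol.
n(C) = 501.25 g / 12.01 g/mol = 41.736 mol.
From the equation the C:Si mole ratio is 2:1, so n(Si) = 41.736 × 1/2 = 20.868 mol.
Mass of Si = 20.868 mol × 28.09 g/mol = 586.19 g.
Actual mass collected = 586.19 g × 0.729 = 427.33 g.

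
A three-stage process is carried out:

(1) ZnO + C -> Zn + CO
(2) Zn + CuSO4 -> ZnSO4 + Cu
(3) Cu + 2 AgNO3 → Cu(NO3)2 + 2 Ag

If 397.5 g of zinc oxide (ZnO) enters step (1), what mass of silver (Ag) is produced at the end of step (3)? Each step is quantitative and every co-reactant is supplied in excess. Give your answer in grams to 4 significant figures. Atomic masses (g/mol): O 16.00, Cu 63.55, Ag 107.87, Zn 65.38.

1054 g

M(ZnO) = 65.38 + 16.00 = 81.38 g/mol.
M(Ag) = 107.87 g/mol.
n(ZnO) = 397.5 / 81.38 = 4.8845 mol.
Reaction (1): ZnO→Zn ratio 1:1 ⇒ n(Zn) = 4.8845 mol.
Reaction (2): Zn→Cu ratio 1:1 ⇒ n(Cu) = 4.8845 mol.
Reaction (3): Cu→Ag ratio 1:2 ⇒ n(Ag) = 9.7690 mol.
Mass of Ag = 9.7690 × 107.87 = 1053.8 g.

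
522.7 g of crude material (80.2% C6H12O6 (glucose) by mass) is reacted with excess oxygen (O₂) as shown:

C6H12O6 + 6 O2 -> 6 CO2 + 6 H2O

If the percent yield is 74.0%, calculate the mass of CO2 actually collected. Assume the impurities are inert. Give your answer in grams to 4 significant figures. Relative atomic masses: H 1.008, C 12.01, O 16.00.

Pure C6H12O6 available = 522.7 g × 0.802 = 419.21 g.
M(C6H12O6) = 6(12.01) + 12(1.008) + 6(16.00) = 180.156 g/mol.
M(CO2) = 12.01 + 2(16.00) = 44.01 g/mol.
n(C6H12O6) = 419.21 g / 180.156 g/mol = 2.3269 mol.
From the equation the C6H12O6:CO2 mole ratio is 1:6, so n(CO2) = 2.3269 × 6/1 = 13.961 mol.
Mass of CO2 = 13.961 mol × 44.01 g/mol = 614.44 g.
Actual mass collected = 614.44 g × 0.740 = 454.69 g.

454.7 g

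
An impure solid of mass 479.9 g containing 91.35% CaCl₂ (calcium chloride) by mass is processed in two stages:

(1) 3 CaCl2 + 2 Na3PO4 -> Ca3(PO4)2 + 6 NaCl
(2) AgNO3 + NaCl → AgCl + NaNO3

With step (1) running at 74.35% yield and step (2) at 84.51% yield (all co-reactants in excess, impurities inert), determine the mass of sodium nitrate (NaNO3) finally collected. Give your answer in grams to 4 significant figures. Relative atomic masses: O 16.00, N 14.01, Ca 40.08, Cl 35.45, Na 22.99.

Pure CaCl2 = 479.9 × 0.9135 = 438.39 g.
M(CaCl2) = 40.08 + 2(35.45) = 110.98 g/mol.
M(NaNO3) = 22.99 + 14.01 + 3(16.00) = 85.00 g/mol.
n(CaCl2) = 438.39 / 110.98 = 3.9502 mol.
Step 1 (CaCl2:NaCl = 3:6): theoretical n(NaCl) = 7.9003 mol; at 74.35% yield, n(NaCl) = 5.8739 mol.
Step 2 (NaCl:NaNO3 = 1:1): theoretical n(NaNO3) = 5.8739 mol, so theoretical mass = 5.8739 × 85.00 = 499.28 g.
At 84.51% yield, actual mass of NaNO3 = 499.28 × 0.8451 = 421.94 g.

421.9 g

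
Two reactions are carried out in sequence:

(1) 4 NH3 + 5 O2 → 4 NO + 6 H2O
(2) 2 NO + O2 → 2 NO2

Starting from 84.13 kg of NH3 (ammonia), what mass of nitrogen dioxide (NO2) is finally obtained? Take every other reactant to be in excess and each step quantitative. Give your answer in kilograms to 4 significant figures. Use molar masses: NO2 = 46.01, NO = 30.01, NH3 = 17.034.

227.2 kg

84.13 kg = 84130 g.
n(NH3) = 84130 / 17.034 = 4938.9 mol.
Step 1 gives a 4:4 ratio of NH3 to NO, so n(NO) = 4938.9 mol.
In step 2 the NO:NO2 ratio is 2:2, so n(NO2) = 4938.9 mol.
Mass of NO2 = 4938.9 × 46.01 = 227240 g = 227.2 kg.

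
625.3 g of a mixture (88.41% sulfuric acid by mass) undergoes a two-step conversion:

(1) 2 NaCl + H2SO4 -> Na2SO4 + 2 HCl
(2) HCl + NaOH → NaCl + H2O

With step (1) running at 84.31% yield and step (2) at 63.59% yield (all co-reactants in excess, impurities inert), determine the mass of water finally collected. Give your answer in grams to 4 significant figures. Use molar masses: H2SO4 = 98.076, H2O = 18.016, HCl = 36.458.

Pure H2SO4 = 625.3 × 0.8841 = 552.83 g.
n(H2SO4) = 552.83 / 98.076 = 5.6367 mol.
Step 1 (H2SO4:HCl = 1:2): theoretical n(HCl) = 11.273 mol; at 84.31% yield, n(HCl) = 9.5047 mol.
Step 2 (HCl:H2O = 1:1): theoretical n(H2O) = 9.5047 mol, so theoretical mass = 9.5047 × 18.016 = 171.24 g.
At 63.59% yield, actual mass of H2O = 171.24 × 0.6359 = 108.89 g.

108.9 g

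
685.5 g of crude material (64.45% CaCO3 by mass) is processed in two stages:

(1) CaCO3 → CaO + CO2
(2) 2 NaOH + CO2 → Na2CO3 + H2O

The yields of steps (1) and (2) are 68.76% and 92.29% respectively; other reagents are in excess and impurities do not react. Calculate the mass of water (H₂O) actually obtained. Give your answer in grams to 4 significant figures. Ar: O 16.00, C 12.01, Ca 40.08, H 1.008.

50.46 g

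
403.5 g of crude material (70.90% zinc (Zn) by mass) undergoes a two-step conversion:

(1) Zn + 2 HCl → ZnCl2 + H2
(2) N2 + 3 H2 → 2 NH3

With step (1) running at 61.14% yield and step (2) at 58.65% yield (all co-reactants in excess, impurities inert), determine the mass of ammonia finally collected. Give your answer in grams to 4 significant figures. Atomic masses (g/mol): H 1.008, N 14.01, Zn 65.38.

17.82 g

Pure Zn = 403.5 × 0.7090 = 286.08 g.
M(Zn) = 65.38 g/mol.
M(NH3) = 14.01 + 3(1.008) = 17.034 g/mol.
n(Zn) = 286.08 / 65.38 = 4.3757 mol.
Step 1 (Zn:H2 = 1:1): theoretical n(H2) = 4.3757 mol; at 61.14% yield, n(H2) = 2.6753 mol.
Step 2 (H2:NH3 = 3:2): theoretical n(NH3) = 1.7835 mol, so theoretical mass = 1.7835 × 17.034 = 30.381 g.
At 58.65% yield, actual mass of NH3 = 30.381 × 0.5865 = 17.818 g.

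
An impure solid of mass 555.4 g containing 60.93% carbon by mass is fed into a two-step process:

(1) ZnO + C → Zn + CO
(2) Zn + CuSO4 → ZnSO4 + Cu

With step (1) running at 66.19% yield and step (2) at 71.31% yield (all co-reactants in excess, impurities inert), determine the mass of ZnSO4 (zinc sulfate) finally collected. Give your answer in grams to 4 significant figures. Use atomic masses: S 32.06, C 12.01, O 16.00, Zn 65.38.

Pure C = 555.4 × 0.6093 = 338.41 g.
M(C) = 12.01 g/mol.
M(ZnSO4) = 65.38 + 32.06 + 4(16.00) = 161.44 g/mol.
n(C) = 338.41 / 12.01 = 28.177 mol.
Step 1 (C:Zn = 1:1): theoretical n(Zn) = 28.177 mol; at 66.19% yield, n(Zn) = 18.650 mol.
Step 2 (Zn:ZnSO4 = 1:1): theoretical n(ZnSO4) = 18.650 mol, so theoretical mass = 18.650 × 161.44 = 3010.9 g.
At 71.31% yield, actual mass of ZnSO4 = 3010.9 × 0.7131 = 2147.1 g.

2147 g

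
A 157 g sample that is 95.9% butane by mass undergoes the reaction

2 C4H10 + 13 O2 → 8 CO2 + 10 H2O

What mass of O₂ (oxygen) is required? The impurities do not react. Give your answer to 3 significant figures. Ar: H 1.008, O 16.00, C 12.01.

Mass of pure C4H10 = 157 g × 0.959 = 150.6 g.
M(C4H10) = 4(12.01) + 10(1.008) = 58.12 g/mol.
M(O2) = 2(16.00) = 32.00 g/mol.
n(C4H10) = 150.6 g / 58.12 g/mol = 2.591 mol.
From the equation the C4H10:O2 mole ratio is 2:13, so n(O2) = 2.591 × 13/2 = 16.84 mol.
Mass of O2 = 16.84 mol × 32.00 g/mol = 538.8 g.

539 g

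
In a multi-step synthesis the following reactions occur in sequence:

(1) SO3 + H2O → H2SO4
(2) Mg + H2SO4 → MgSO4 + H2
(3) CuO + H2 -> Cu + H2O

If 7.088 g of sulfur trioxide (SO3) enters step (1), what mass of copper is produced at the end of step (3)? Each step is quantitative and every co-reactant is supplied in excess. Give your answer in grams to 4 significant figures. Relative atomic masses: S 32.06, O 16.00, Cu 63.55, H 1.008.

5.626 g

M(SO3) = 32.06 + 3(16.00) = 80.06 g/mol.
M(Cu) = 63.55 g/mol.
n(SO3) = 7.088 / 80.06 = 0.088534 mol.
Reaction (1): SO3→H2SO4 ratio 1:1 ⇒ n(H2SO4) = 0.088534 mol.
Reaction (2): H2SO4→H2 ratio 1:1 ⇒ n(H2) = 0.088534 mol.
Reaction (3): H2→Cu ratio 1:1 ⇒ n(Cu) = 0.088534 mol.
Mass of Cu = 0.088534 × 63.55 = 5.6263 g.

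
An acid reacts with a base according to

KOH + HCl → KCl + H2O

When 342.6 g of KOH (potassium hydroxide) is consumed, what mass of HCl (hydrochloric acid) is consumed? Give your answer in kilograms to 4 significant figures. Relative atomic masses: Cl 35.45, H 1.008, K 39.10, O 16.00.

0.2226 kg

M(KOH) = 39.10 + 16.00 + 1.008 = 56.108 g/mol.
M(HCl) = 1.008 + 35.45 = 36.458 g/mol.
n(KOH) = 342.60 g / 56.108 g/mol = 6.1061 mol.
From the equation the KOH:HCl mole ratio is 1:1, so n(HCl) = 6.1061 × 1/1 = 6.1061 mol.
Mass of HCl = 6.1061 mol × 36.458 g/mol = 222.62 g.
Converting to kg: 222.62 g = 0.2226 kg.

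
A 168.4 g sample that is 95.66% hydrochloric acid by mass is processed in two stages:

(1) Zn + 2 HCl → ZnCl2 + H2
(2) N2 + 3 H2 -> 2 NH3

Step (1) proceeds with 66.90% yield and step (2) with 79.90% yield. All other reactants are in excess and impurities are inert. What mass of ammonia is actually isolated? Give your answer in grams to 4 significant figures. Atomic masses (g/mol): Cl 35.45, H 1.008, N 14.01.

13.41 g

Pure HCl = 168.4 × 0.9566 = 161.09 g.
M(HCl) = 1.008 + 35.45 = 36.458 g/mol.
M(NH3) = 14.01 + 3(1.008) = 17.034 g/mol.
n(HCl) = 161.09 / 36.458 = 4.4185 mol.
Step 1 (HCl:H2 = 2:1): theoretical n(H2) = 2.2093 mol; at 66.90% yield, n(H2) = 1.4780 mol.
Step 2 (H2:NH3 = 3:2): theoretical n(NH3) = 0.98534 mol, so theoretical mass = 0.98534 × 17.034 = 16.784 g.
At 79.90% yield, actual mass of NH3 = 16.784 × 0.7990 = 13.411 g.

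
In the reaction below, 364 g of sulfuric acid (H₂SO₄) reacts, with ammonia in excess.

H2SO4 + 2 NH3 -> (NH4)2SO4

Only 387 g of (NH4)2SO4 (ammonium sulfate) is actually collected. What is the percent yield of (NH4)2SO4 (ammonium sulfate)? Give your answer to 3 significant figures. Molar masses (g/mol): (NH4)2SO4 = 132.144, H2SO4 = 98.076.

78.9 %

n(H2SO4) = 364.0 g / 98.076 g/mol = 3.711 mol.
From the equation the H2SO4:(NH4)2SO4 mole ratio is 1:1, so n((NH4)2SO4) = 3.711 × 1/1 = 3.711 mol.
Mass of (NH4)2SO4 = 3.711 mol × 132.144 g/mol = 490.4 g.
This is the theoretical yield. Percent yield = 387 g / 490.4 g × 100% = 78.91%.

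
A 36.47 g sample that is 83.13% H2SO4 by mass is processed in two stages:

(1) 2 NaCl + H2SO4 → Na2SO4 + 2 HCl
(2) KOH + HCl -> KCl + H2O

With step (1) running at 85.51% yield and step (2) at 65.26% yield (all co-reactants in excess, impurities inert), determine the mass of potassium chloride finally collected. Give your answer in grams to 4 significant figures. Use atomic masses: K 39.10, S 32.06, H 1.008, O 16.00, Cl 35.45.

25.72 g

Pure H2SO4 = 36.47 × 0.8313 = 30.318 g.
M(H2SO4) = 2(1.008) + 32.06 + 4(16.00) = 98.076 g/mol.
M(KCl) = 39.10 + 35.45 = 74.55 g/mol.
n(H2SO4) = 30.318 / 98.076 = 0.30912 mol.
Step 1 (H2SO4:HCl = 1:2): theoretical n(HCl) = 0.61825 mol; at 85.51% yield, n(HCl) = 0.52866 mol.
Step 2 (HCl:KCl = 1:1): theoretical n(KCl) = 0.52866 mol, so theoretical mass = 0.52866 × 74.55 = 39.412 g.
At 65.26% yield, actual mass of KCl = 39.412 × 0.6526 = 25.720 g.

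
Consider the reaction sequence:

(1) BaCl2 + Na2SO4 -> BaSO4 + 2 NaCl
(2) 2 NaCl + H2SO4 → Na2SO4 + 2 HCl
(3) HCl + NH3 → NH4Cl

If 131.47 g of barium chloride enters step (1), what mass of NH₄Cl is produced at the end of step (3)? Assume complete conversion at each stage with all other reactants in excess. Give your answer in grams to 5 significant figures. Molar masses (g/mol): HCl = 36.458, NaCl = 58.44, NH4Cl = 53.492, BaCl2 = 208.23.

67.546 g

n(BaCl2) = 131.47 / 208.23 = 0.631369 mol.
Reaction (1): BaCl2→NaCl ratio 1:2 ⇒ n(NaCl) = 1.26274 mol.
Reaction (2): NaCl→HCl ratio 2:2 ⇒ n(HCl) = 1.26274 mol.
Reaction (3): HCl→NH4Cl ratio 1:1 ⇒ n(NH4Cl) = 1.26274 mol.
Mass of NH4Cl = 1.26274 × 53.492 = 67.5464 g.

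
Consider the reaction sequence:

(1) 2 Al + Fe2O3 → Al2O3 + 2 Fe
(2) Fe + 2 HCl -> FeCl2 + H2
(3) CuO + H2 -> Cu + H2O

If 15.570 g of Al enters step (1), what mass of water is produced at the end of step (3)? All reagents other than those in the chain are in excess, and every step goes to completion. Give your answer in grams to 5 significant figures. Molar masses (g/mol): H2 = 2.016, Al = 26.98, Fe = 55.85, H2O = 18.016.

n(Al) = 15.570 / 26.98 = 0.577094 mol.
Reaction (1): Al→Fe ratio 2:2 ⇒ n(Fe) = 0.577094 mol.
Reaction (2): Fe→H2 ratio 1:1 ⇒ n(H2) = 0.577094 mol.
Reaction (3): H2→H2O ratio 1:1 ⇒ n(H2O) = 0.577094 mol.
Mass of H2O = 0.577094 × 18.016 = 10.3969 g.

10.397 g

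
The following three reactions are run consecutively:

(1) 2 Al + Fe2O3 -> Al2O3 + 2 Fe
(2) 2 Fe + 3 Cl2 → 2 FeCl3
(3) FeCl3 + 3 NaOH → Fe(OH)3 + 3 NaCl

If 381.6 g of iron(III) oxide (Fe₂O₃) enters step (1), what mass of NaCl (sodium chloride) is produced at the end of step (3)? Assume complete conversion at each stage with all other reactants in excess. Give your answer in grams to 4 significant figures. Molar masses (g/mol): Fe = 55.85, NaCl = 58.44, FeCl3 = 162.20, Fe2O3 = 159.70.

n(Fe2O3) = 381.6 / 159.70 = 2.3895 mol.
Reaction (1): Fe2O3→Fe ratio 1:2 ⇒ n(Fe) = 4.7790 mol.
Reaction (2): Fe→FeCl3 ratio 2:2 ⇒ n(FeCl3) = 4.7790 mol.
Reaction (3): FeCl3→NaCl ratio 1:3 ⇒ n(NaCl) = 14.337 mol.
Mass of NaCl = 14.337 × 58.44 = 837.85 g.

837.8 g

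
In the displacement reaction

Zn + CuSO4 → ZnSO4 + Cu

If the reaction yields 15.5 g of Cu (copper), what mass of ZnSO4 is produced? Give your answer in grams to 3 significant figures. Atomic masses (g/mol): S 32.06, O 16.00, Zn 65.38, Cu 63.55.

M(Cu) = 63.55 g/mol.
M(ZnSO4) = 65.38 + 32.06 + 4(16.00) = 161.44 g/mol.
n(Cu) = 15.50 g / 63.55 g/mol = 0.2439 mol.
From the equation the Cu:ZnSO4 mole ratio is 1:1, so n(ZnSO4) = 0.2439 × 1/1 = 0.2439 mol.
Mass of ZnSO4 = 0.2439 mol × 161.44 g/mol = 39.38 g.

39.4 g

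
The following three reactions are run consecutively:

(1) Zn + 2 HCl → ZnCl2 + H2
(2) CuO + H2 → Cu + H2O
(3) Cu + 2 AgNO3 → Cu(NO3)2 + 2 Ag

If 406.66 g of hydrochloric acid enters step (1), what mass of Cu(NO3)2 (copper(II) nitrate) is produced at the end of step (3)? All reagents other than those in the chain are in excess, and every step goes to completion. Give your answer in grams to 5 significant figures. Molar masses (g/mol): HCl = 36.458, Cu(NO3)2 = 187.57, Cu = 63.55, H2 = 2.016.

n(HCl) = 406.66 / 36.458 = 11.1542 mol.
Reaction (1): HCl→H2 ratio 2:1 ⇒ n(H2) = 5.57710 mol.
Reaction (2): H2→Cu ratio 1:1 ⇒ n(Cu) = 5.57710 mol.
Reaction (3): Cu→Cu(NO3)2 ratio 1:1 ⇒ n(Cu(NO3)2) = 5.57710 mol.
Mass of Cu(NO3)2 = 5.57710 × 187.57 = 1046.10 g.

1046.1 g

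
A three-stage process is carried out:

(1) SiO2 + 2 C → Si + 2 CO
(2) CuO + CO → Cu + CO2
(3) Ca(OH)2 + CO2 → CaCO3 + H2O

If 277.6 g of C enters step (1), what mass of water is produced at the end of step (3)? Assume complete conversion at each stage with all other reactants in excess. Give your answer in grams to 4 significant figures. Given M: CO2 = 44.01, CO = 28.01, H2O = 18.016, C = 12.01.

416.4 g

n(C) = 277.6 / 12.01 = 23.114 mol.
Reaction (1): C→CO ratio 2:2 ⇒ n(CO) = 23.114 mol.
Reaction (2): CO→CO2 ratio 1:1 ⇒ n(CO2) = 23.114 mol.
Reaction (3): CO2→H2O ratio 1:1 ⇒ n(H2O) = 23.114 mol.
Mass of H2O = 23.114 × 18.016 = 416.42 g.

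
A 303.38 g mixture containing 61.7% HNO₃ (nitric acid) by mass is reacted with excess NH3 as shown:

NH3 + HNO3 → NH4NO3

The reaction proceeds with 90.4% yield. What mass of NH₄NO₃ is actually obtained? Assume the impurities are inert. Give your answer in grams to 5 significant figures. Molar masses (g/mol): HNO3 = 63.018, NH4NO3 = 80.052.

Pure HNO3 available = 303.38 g × 0.617 = 187.185 g.
n(HNO3) = 187.185 g / 63.018 g/mol = 2.97035 mol.
From the equation the HNO3:NH4NO3 mole ratio is 1:1, so n(NH4NO3) = 2.97035 × 1/1 = 2.97035 mol.
Mass of NH4NO3 = 2.97035 mol × 80.052 g/mol = 237.782 g.
Actual mass collected = 237.782 g × 0.904 = 214.955 g.

214.96 g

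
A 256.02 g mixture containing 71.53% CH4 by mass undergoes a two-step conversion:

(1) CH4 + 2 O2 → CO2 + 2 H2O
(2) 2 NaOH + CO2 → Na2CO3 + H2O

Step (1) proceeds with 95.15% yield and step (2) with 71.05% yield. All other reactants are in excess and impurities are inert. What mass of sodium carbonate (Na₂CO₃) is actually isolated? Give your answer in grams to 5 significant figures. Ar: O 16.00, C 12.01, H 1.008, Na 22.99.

817.98 g

Pure CH4 = 256.02 × 0.7153 = 183.131 g.
M(CH4) = 12.01 + 4(1.008) = 16.042 g/mol.
M(Na2CO3) = 2(22.99) + 12.01 + 3(16.00) = 105.99 g/mol.
n(CH4) = 183.131 / 16.042 = 11.4157 mol.
Step 1 (CH4:CO2 = 1:1): theoretical n(CO2) = 11.4157 mol; at 95.15% yield, n(CO2) = 10.8621 mol.
Step 2 (CO2:Na2CO3 = 1:1): theoretical n(Na2CO3) = 10.8621 mol, so theoretical mass = 10.8621 × 105.99 = 1151.27 g.
At 71.05% yield, actual mass of Na2CO3 = 1151.27 × 0.7105 = 817.978 g.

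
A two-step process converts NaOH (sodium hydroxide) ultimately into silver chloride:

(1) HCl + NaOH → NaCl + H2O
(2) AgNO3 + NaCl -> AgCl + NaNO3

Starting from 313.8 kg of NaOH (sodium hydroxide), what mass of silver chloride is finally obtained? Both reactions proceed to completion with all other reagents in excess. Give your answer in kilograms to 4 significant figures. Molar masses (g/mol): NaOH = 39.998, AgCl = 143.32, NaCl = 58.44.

1124 kg

313.8 kg = 313800 g.
n(NaOH) = 313800 / 39.998 = 7845.4 mol.
Step 1 gives a 1:1 ratio of NaOH to NaCl, so n(NaCl) = 7845.4 mol.
In step 2 the NaCl:AgCl ratio is 1:1, so n(AgCl) = 7845.4 mol.
Mass of AgCl = 7845.4 × 143.32 = 1.1244 × 10^6 g = 1124 kg.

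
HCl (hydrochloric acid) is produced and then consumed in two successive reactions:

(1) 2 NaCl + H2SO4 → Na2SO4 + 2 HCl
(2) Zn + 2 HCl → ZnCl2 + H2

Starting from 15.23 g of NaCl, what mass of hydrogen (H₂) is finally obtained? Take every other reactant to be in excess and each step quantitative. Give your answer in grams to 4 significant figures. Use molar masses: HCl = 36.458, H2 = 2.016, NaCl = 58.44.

n(NaCl) = 15.230 / 58.44 = 0.26061 mol.
Step 1 gives a 2:2 ratio of NaCl to HCl, so n(HCl) = 0.26061 mol.
In step 2 the HCl:H2 ratio is 2:1, so n(H2) = 0.13030 mol.
Mass of H2 = 0.13030 × 2.016 = 0.26269 g.

0.2627 g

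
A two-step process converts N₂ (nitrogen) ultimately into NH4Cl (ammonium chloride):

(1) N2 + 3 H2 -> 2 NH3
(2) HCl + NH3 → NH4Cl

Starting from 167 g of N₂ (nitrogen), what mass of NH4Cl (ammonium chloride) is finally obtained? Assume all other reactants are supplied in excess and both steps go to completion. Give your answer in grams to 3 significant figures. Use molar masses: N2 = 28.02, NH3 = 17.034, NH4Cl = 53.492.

n(N2) = 167.0 / 28.02 = 5.960 mol.
Step 1 gives a 1:2 ratio of N2 to NH3, so n(NH3) = 11.92 mol.
In step 2 the NH3:NH4Cl ratio is 1:1, so n(NH4Cl) = 11.92 mol.
Mass of NH4Cl = 11.92 × 53.492 = 637.6 g.

638 g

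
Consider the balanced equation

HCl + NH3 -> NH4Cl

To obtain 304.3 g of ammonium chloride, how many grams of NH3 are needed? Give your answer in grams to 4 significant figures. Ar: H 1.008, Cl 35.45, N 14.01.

96.90 g

M(NH4Cl) = 14.01 + 4(1.008) + 35.45 = 53.492 g/mol.
M(NH3) = 14.01 + 3(1.008) = 17.034 g/mol.
n(NH4Cl) = 304.30 g / 53.492 g/mol = 5.6887 mol.
From the equation the NH4Cl:NH3 mole ratio is 1:1, so n(NH3) = 5.6887 × 1/1 = 5.6887 mol.
Mass of NH3 = 5.6887 mol × 17.034 g/mol = 96.901 g.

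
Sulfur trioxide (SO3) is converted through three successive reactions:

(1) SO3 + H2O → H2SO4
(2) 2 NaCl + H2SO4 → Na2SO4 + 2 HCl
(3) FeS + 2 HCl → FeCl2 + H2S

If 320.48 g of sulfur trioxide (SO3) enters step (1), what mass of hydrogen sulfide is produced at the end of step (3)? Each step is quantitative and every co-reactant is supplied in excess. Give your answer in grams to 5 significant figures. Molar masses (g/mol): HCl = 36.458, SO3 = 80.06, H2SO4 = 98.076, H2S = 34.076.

136.41 g

n(SO3) = 320.48 / 80.06 = 4.00300 mol.
Reaction (1): SO3→H2SO4 ratio 1:1 ⇒ n(H2SO4) = 4.00300 mol.
Reaction (2): H2SO4→HCl ratio 1:2 ⇒ n(HCl) = 8.00600 mol.
Reaction (3): HCl→H2S ratio 2:1 ⇒ n(H2S) = 4.00300 mol.
Mass of H2S = 4.00300 × 34.076 = 136.406 g.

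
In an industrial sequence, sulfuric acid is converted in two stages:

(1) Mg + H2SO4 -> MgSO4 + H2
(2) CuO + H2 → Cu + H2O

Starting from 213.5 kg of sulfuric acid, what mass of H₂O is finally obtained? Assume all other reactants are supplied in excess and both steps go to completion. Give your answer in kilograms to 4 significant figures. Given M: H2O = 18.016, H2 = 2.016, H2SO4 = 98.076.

39.22 kg

213.5 kg = 213500 g.
n(H2SO4) = 213500 / 98.076 = 2176.9 mol.
Step 1 gives a 1:1 ratio of H2SO4 to H2, so n(H2) = 2176.9 mol.
In step 2 the H2:H2O ratio is 1:1, so n(H2O) = 2176.9 mol.
Mass of H2O = 2176.9 × 18.016 = 39219 g = 39.22 kg.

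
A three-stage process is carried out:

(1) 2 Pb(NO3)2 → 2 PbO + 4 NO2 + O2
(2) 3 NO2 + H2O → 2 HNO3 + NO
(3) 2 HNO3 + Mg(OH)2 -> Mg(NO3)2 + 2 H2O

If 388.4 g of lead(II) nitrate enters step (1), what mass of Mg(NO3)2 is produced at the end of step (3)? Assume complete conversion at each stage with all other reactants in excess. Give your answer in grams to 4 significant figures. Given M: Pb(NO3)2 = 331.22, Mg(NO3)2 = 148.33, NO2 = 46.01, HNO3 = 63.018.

116.0 g

n(Pb(NO3)2) = 388.4 / 331.22 = 1.1726 mol.
Reaction (1): Pb(NO3)2→NO2 ratio 2:4 ⇒ n(NO2) = 2.3453 mol.
Reaction (2): NO2→HNO3 ratio 3:2 ⇒ n(HNO3) = 1.5635 mol.
Reaction (3): HNO3→Mg(NO3)2 ratio 2:1 ⇒ n(Mg(NO3)2) = 0.78176 mol.
Mass of Mg(NO3)2 = 0.78176 × 148.33 = 115.96 g.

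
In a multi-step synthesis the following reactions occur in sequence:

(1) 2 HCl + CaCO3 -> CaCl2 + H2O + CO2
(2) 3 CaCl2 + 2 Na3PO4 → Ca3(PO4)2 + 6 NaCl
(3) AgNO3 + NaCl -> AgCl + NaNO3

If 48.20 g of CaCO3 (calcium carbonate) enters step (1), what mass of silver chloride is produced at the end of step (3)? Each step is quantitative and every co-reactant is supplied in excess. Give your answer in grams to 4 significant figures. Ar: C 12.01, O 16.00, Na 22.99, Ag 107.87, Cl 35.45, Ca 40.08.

M(CaCO3) = 40.08 + 12.01 + 3(16.00) = 100.09 g/mol.
M(AgCl) = 107.87 + 35.45 = 143.32 g/mol.
n(CaCO3) = 48.20 / 100.09 = 0.48157 mol.
Reaction (1): CaCO3→CaCl2 ratio 1:1 ⇒ n(CaCl2) = 0.48157 mol.
Reaction (2): CaCl2→NaCl ratio 3:6 ⇒ n(NaCl) = 0.96313 mol.
Reaction (3): NaCl→AgCl ratio 1:1 ⇒ n(AgCl) = 0.96313 mol.
Mass of AgCl = 0.96313 × 143.32 = 138.04 g.

138.0 g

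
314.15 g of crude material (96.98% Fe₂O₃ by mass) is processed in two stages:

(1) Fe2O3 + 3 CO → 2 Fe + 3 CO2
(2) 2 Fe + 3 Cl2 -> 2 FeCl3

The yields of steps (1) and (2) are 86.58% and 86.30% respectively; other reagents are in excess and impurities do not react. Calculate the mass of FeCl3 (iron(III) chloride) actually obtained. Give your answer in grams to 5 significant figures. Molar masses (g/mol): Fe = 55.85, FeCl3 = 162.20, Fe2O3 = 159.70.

Pure Fe2O3 = 314.15 × 0.9698 = 304.663 g.
n(Fe2O3) = 304.663 / 159.70 = 1.90772 mol.
Step 1 (Fe2O3:Fe = 1:2): theoretical n(Fe) = 3.81544 mol; at 86.58% yield, n(Fe) = 3.30341 mol.
Step 2 (Fe:FeCl3 = 2:2): theoretical n(FeCl3) = 3.30341 mol, so theoretical mass = 3.30341 × 162.20 = 535.812 g.
At 86.30% yield, actual mass of FeCl3 = 535.812 × 0.8630 = 462.406 g.

462.41 g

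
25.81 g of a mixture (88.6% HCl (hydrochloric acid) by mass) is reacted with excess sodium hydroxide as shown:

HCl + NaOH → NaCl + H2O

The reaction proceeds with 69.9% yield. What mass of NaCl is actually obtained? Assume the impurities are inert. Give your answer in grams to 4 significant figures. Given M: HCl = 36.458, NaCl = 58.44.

Pure HCl available = 25.81 g × 0.886 = 22.868 g.
n(HCl) = 22.868 g / 36.458 g/mol = 0.62723 mol.
From the equation the HCl:NaCl mole ratio is 1:1, so n(NaCl) = 0.62723 × 1/1 = 0.62723 mol.
Mass of NaCl = 0.62723 mol × 58.44 g/mol = 36.655 g.
Actual mass collected = 36.655 g × 0.699 = 25.622 g.

25.62 g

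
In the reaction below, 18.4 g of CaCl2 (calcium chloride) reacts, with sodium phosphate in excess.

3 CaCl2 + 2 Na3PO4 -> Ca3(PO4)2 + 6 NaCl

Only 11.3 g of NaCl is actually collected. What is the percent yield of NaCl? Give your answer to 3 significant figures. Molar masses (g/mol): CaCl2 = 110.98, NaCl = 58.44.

58.3 %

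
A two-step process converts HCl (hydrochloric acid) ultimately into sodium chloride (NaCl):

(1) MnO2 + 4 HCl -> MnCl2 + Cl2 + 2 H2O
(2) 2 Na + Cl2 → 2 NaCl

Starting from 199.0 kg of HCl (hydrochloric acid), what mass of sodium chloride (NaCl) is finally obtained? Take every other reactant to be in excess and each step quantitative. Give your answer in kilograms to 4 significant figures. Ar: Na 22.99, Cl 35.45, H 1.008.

159.5 kg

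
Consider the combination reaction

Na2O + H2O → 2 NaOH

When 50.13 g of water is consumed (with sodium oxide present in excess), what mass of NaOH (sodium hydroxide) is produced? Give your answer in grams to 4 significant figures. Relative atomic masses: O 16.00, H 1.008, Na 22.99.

M(H2O) = 2(1.008) + 16.00 = 18.016 g/mol.
M(NaOH) = 22.99 + 16.00 + 1.008 = 39.998 g/mol.
n(H2O) = 50.130 g / 18.016 g/mol = 2.7825 mol.
From the equation the H2O:NaOH mole ratio is 1:2, so n(NaOH) = 2.7825 × 2/1 = 5.5651 mol.
Mass of NaOH = 5.5651 mol × 39.998 g/mol = 222.59 g.

222.6 g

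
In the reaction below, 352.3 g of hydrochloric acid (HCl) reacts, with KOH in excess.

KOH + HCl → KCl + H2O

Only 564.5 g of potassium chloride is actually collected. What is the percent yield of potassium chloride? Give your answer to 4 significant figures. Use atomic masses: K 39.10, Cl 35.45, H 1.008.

78.36 %

M(HCl) = 1.008 + 35.45 = 36.458 g/mol.
M(KCl) = 39.10 + 35.45 = 74.55 g/mol.
n(HCl) = 352.30 g / 36.458 g/mol = 9.6632 mol.
From the equation the HCl:KCl mole ratio is 1:1, so n(KCl) = 9.6632 × 1/1 = 9.6632 mol.
Mass of KCl = 9.6632 mol × 74.55 g/mol = 720.39 g.
This is the theoretical yield. Percent yield = 564.5 g / 720.39 g × 100% = 78.360%.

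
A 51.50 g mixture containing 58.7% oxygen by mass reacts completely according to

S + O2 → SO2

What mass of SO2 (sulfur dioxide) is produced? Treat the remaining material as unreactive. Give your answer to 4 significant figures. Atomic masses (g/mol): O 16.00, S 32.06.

Mass of pure O2 = 51.50 g × 0.587 = 30.231 g.
M(O2) = 2(16.00) = 32.00 g/mol.
M(SO2) = 32.06 + 2(16.00) = 64.06 g/mol.
n(O2) = 30.231 g / 32.00 g/mol = 0.94470 mol.
From the equation the O2:SO2 mole ratio is 1:1, so n(SO2) = 0.94470 × 1/1 = 0.94470 mol.
Mass of SO2 = 0.94470 mol × 64.06 g/mol = 60.518 g.

60.52 g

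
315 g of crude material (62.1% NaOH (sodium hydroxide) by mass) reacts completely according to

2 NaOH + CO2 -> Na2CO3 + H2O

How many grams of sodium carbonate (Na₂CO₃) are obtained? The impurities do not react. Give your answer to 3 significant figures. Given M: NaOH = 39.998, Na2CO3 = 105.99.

Mass of pure NaOH = 315 g × 0.621 = 195.6 g.
n(NaOH) = 195.6 g / 39.998 g/mol = 4.891 mol.
From the equation the NaOH:Na2CO3 mole ratio is 2:1, so n(Na2CO3) = 4.891 × 1/2 = 2.445 mol.
Mass of Na2CO3 = 2.445 mol × 105.99 g/mol = 259.2 g.

259 g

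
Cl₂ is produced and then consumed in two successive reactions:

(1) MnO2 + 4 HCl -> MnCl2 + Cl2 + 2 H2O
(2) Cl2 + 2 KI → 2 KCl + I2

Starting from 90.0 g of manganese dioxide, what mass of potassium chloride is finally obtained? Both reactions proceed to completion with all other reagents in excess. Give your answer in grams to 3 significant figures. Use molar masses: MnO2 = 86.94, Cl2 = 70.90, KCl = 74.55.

154 g

n(MnO2) = 90.00 / 86.94 = 1.035 mol.
Step 1 gives a 1:1 ratio of MnO2 to Cl2, so n(Cl2) = 1.035 mol.
In step 2 the Cl2:KCl ratio is 1:2, so n(KCl) = 2.070 mol.
Mass of KCl = 2.070 × 74.55 = 154.3 g.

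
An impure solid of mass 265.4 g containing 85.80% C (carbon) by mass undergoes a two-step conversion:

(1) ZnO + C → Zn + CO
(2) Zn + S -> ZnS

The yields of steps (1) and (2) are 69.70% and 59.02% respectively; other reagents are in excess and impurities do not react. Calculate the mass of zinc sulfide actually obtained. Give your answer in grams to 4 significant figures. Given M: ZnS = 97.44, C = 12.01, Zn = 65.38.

760.0 g

Pure C = 265.4 × 0.8580 = 227.71 g.
n(C) = 227.71 / 12.01 = 18.960 mol.
Step 1 (C:Zn = 1:1): theoretical n(Zn) = 18.960 mol; at 69.70% yield, n(Zn) = 13.215 mol.
Step 2 (Zn:ZnS = 1:1): theoretical n(ZnS) = 13.215 mol, so theoretical mass = 13.215 × 97.44 = 1287.7 g.
At 59.02% yield, actual mass of ZnS = 1287.7 × 0.5902 = 760.00 g.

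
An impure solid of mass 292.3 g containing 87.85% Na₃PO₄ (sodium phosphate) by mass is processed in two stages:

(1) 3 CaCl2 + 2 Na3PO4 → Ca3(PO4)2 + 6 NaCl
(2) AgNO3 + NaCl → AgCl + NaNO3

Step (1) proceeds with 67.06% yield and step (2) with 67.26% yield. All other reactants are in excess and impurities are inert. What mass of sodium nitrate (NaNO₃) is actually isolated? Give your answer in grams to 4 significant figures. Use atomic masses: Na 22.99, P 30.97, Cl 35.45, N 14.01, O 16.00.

180.2 g

Pure Na3PO4 = 292.3 × 0.8785 = 256.79 g.
M(Na3PO4) = 3(22.99) + 30.97 + 4(16.00) = 163.94 g/mol.
M(NaNO3) = 22.99 + 14.01 + 3(16.00) = 85.00 g/mol.
n(Na3PO4) = 256.79 / 163.94 = 1.5663 mol.
Step 1 (Na3PO4:NaCl = 2:6): theoretical n(NaCl) = 4.6990 mol; at 67.06% yield, n(NaCl) = 3.1512 mol.
Step 2 (NaCl:NaNO3 = 1:1): theoretical n(NaNO3) = 3.1512 mol, so theoretical mass = 3.1512 × 85.00 = 267.85 g.
At 67.26% yield, actual mass of NaNO3 = 267.85 × 0.6726 = 180.15 g.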